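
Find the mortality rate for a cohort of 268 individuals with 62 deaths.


Mortality rate = 62 / 268 = 0.231343 ≈ 0.2313

0.2313


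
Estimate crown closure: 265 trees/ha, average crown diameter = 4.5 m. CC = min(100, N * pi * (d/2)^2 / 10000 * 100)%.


(d/2)^2 = (4.5/2)^2 = 2.25^2 = 5.0625
Crown area = 3.141593 * 5.0625 = 15.9043 m^2
N * area / 10000 * 100 = 265 * 15.9043 / 10000 * 100 = 42.1464
CC = min(100, 42.1464) = 42.1464 ≈ 42.1%

42.1%


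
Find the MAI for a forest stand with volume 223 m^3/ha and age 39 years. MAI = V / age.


MAI = 223 / 39 = 5.7179 ≈ 5.72 m^3/ha/yr

5.72 m^3/ha/yr


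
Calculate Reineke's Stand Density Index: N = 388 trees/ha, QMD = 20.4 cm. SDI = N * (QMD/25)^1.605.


QMD/25 = 20.4/25 = 0.816
(0.816)^1.605 = exp(1.605 * ln(0.816)) = exp(1.605 * (-0.203341)) = exp(-0.326362) = 0.721544
SDI = 388 * 0.721544 = 279.959 ≈ 280

280


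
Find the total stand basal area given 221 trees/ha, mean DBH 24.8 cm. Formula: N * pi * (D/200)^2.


(D/200)^2 = (24.8/200)^2 = 0.124^2 = 0.015376
Individual BA = 3.141593 * 0.015376 = 0.0483051 m^2
Stand BA = 221 * 0.0483051 = 10.6754 ≈ 10.68 m^2/ha

10.68 m^2/ha


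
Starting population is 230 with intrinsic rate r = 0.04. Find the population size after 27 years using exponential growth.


r*t = 0.04 * 27 = 1.08
exp(1.08) = 2.94468
N = 230 * 2.94468 = 677.276 ≈ 677

677


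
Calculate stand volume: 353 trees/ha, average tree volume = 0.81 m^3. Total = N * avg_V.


V_stand = 353 * 0.81 = 285.93 ≈ 285.9 m^3/ha

285.9 m^3/ha


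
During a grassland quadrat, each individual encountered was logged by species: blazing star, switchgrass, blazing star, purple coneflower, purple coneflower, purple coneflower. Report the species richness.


Total individuals logged = 6
Distinct species (count of individuals): blazing star (2), switchgrass (1), purple coneflower (3)
Species richness = number of distinct species = 3

3


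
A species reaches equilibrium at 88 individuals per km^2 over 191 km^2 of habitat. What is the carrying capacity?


K = 88 * 191 = 16808 individuals

16808 individuals


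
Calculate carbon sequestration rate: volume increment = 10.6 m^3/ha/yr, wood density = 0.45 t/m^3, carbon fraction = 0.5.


C = 10.6 * 0.45 * 0.5 = 2.385 ≈ 2.39 t C/ha/yr

2.39 t C/ha/yr


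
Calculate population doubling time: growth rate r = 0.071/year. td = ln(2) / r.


td = ln(2) / 0.071 = 0.693147 / 0.071 = 9.76263 ≈ 9.8 years

9.8 years


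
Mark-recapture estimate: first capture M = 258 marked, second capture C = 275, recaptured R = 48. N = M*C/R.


N = M * C / R = 258 * 275 / 48 = 70950 / 48 = 1478.13 ≈ 1478

1478 individuals


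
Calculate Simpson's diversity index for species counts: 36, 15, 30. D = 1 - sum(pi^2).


Total N = 36 + 15 + 30 = 81
Per-species terms:
  p = 36/81 = 0.444444; p^2 = 0.444444^2 = 0.197530
  p = 15/81 = 0.185185; p^2 = 0.185185^2 = 0.034293
  p = 30/81 = 0.370370; p^2 = 0.370370^2 = 0.137174
sum(p^2) = 0.197530 + 0.034293 + 0.137174 = 0.368997
D = 1 - 0.368997 = 0.631003 ≈ 0.6310

0.6310


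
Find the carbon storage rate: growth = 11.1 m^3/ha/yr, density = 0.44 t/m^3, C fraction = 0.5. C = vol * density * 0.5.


C = 11.1 * 0.44 * 0.5 = 2.442 ≈ 2.44 t C/ha/yr

2.44 t C/ha/yr


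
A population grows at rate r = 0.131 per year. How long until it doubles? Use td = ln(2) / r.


td = ln(2) / 0.131 = 0.693147 / 0.131 = 5.29120 ≈ 5.3 years

5.3 years


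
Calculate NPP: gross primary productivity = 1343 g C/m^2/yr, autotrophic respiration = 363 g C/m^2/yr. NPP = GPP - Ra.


NPP = GPP - Ra = 1343 - 363 = 980 g C/m^2/yr

980 g C/m^2/yr


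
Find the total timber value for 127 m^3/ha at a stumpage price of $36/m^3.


Value = 127 * 36 = $4572/ha

$4572/ha


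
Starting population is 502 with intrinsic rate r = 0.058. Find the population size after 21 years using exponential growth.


r*t = 0.058 * 21 = 1.218
exp(1.218) = 3.38042
N = 502 * 3.38042 = 1696.97 ≈ 1697

1697


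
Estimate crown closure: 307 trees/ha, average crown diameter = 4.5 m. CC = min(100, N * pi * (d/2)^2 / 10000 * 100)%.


(d/2)^2 = (4.5/2)^2 = 2.25^2 = 5.0625
Crown area = 3.141593 * 5.0625 = 15.9043 m^2
N * area / 10000 * 100 = 307 * 15.9043 / 10000 * 100 = 48.8262
CC = min(100, 48.8262) = 48.8262 ≈ 48.8%

48.8%


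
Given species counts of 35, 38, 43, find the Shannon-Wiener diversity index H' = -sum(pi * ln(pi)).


Total N = 35 + 38 + 43 = 116
Per-species terms:
  p = 35/116 = 0.301724; ln(p) = -1.198243; p*ln(p) = 0.301724 * (-1.198243) = -0.361539
  p = 38/116 = 0.327586; ln(p) = -1.116005; p*ln(p) = 0.327586 * (-1.116005) = -0.365588
  p = 43/116 = 0.370690; ln(p) = -0.992389; p*ln(p) = 0.370690 * (-0.992389) = -0.367869
sum(p*ln(p)) = (-0.361539) + (-0.365588) + (-0.367869) = -1.094996
H' = -(-1.094996) = 1.094996 ≈ 1.0950

1.0950


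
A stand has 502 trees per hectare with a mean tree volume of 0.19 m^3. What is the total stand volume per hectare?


V_stand = 502 * 0.19 = 95.38 ≈ 95.4 m^3/ha

95.4 m^3/ha


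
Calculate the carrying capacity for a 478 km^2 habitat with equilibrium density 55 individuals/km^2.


K = 55 * 478 = 26290 individuals

26290 individuals


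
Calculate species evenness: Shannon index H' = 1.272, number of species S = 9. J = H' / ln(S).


ln(9) = 2.19722
J = H' / ln(S) = 1.272 / 2.19722 = 0.578913 ≈ 0.5789

0.5789


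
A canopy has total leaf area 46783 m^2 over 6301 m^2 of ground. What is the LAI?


LAI = 46783 / 6301 = 7.4247 ≈ 7.42

7.42


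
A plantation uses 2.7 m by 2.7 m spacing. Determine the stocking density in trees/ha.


N = 10000 / 2.7^2 = 10000 / 7.29 = 1371.74 ≈ 1372 trees/ha

1372 trees/ha


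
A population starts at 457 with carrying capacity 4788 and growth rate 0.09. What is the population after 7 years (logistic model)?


(K - N0)/N0 = (4788 - 457)/457 = 4331/457 = 9.47702
r*t = 0.09 * 7 = 0.63; exp(-0.63) = 0.532592
9.47702 * 0.532592 = 5.04739
1 + 5.04739 = 6.04739
N = 4788 / 6.04739 = 791.747 ≈ 792

792


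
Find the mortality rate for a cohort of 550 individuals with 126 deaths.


Mortality rate = 126 / 550 = 0.229091 ≈ 0.2291

0.2291


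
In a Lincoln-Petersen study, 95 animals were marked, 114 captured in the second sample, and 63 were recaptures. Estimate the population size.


N = M * C / R = 95 * 114 / 63 = 10830 / 63 = 171.90 ≈ 172

172 individuals


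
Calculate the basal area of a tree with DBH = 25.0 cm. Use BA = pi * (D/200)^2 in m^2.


D/200 = 25.0/200 = 0.125 m
(D/200)^2 = 0.125^2 = 0.015625
BA = 3.141593 * 0.015625 = 0.0490874 ≈ 0.0491 m^2

0.0491 m^2


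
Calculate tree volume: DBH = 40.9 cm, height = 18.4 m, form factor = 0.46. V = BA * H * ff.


(D/200)^2 = (40.9/200)^2 = 0.2045^2 = 0.04182025
BA = 3.141593 * 0.04182025 = 0.131382 m^2
V = 0.131382 * 18.4 * 0.46 = 1.11202 ≈ 1.112 m^3

1.112 m^3


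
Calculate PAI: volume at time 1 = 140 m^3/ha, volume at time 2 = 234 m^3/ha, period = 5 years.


PAI = (V2 - V1) / period = (234 - 140) / 5 = 94 / 5 = 18.80 m^3/ha/yr

18.80 m^3/ha/yr


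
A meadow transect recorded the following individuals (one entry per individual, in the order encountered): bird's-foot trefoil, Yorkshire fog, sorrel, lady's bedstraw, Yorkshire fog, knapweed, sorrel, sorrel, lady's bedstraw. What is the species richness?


Total individuals logged = 9
Distinct species (count of individuals): bird's-foot trefoil (1), Yorkshire fog (2), sorrel (3), lady's bedstraw (2), knapweed (1)
Species richness = number of distinct species = 5

5


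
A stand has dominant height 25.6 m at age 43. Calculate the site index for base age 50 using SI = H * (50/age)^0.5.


50/43 = 1.16279
(1.16279)^0.5 = 1.07833
SI = 25.6 * 1.07833 = 27.6052 ≈ 27.6 m

27.6 m


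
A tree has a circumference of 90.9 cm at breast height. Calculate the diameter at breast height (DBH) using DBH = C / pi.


DBH = C / pi = 90.9 / 3.141593 = 28.9344 ≈ 28.93 cm

28.93 cm


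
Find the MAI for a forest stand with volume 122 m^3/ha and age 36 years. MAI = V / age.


MAI = 122 / 36 = 3.3889 ≈ 3.39 m^3/ha/yr

3.39 m^3/ha/yr


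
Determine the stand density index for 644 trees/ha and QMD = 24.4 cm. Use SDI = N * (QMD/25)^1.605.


QMD/25 = 24.4/25 = 0.976
(0.976)^1.605 = exp(1.605 * ln(0.976)) = exp(1.605 * (-0.0242927)) = exp(-0.0389898) = 0.961761
SDI = 644 * 0.961761 = 619.374 ≈ 619

619


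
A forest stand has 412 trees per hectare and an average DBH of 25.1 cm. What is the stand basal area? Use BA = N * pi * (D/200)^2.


(D/200)^2 = (25.1/200)^2 = 0.1255^2 = 0.01575025
Individual BA = 3.141593 * 0.01575025 = 0.0494809 m^2
Stand BA = 412 * 0.0494809 = 20.3861 ≈ 20.39 m^2/ha

20.39 m^2/ha


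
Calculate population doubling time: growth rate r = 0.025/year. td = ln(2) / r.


td = ln(2) / 0.025 = 0.693147 / 0.025 = 27.7259 ≈ 27.7 years

27.7 years


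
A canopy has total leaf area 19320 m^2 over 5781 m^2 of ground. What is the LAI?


LAI = 19320 / 5781 = 3.3420 ≈ 3.34

3.34


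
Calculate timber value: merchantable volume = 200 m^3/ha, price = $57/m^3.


Value = 200 * 57 = $11400/ha

$11400/ha


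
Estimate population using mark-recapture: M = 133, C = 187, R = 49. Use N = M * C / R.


N = M * C / R = 133 * 187 / 49 = 24871 / 49 = 507.57 ≈ 508

508 individuals


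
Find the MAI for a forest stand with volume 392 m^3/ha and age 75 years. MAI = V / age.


MAI = 392 / 75 = 5.2267 ≈ 5.23 m^3/ha/yr

5.23 m^3/ha/yr


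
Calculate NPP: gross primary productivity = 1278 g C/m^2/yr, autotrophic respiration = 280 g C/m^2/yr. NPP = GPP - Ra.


NPP = GPP - Ra = 1278 - 280 = 998 g C/m^2/yr

998 g C/m^2/yr


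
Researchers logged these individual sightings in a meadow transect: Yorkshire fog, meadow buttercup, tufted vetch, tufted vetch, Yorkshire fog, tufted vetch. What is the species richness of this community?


Total individuals logged = 6
Distinct species (count of individuals): Yorkshire fog (2), meadow buttercup (1), tufted vetch (3)
Species richness = number of distinct species = 3

3


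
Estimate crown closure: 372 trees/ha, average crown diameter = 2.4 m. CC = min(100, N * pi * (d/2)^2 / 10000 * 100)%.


(d/2)^2 = (2.4/2)^2 = 1.2^2 = 1.44
Crown area = 3.141593 * 1.44 = 4.52389 m^2
N * area / 10000 * 100 = 372 * 4.52389 / 10000 * 100 = 16.8289
CC = min(100, 16.8289) = 16.8289 ≈ 16.8%

16.8%


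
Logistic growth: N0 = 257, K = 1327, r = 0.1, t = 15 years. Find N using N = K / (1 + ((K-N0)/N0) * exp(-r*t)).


(K - N0)/N0 = (1327 - 257)/257 = 1070/257 = 4.16342
r*t = 0.1 * 15 = 1.5; exp(-1.5) = 0.223130
4.16342 * 0.223130 = 0.928984
1 + 0.928984 = 1.92898
N = 1327 / 1.92898 = 687.928 ≈ 688

688


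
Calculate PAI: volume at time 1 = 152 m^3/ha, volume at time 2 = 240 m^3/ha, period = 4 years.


PAI = (V2 - V1) / period = (240 - 152) / 4 = 88 / 4 = 22.00 m^3/ha/yr

22.00 m^3/ha/yr


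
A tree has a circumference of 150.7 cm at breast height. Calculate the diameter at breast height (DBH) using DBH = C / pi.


DBH = C / pi = 150.7 / 3.141593 = 47.9693 ≈ 47.97 cm

47.97 cm


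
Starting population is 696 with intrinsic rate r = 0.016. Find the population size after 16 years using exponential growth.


r*t = 0.016 * 16 = 0.256
exp(0.256) = 1.29175
N = 696 * 1.29175 = 899.058 ≈ 899

899


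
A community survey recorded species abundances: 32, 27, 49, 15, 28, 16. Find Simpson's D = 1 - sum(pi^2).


Total N = 32 + 27 + 49 + 15 + 28 + 16 = 167
Per-species terms:
  p = 32/167 = 0.191617; p^2 = 0.191617^2 = 0.036717
  p = 27/167 = 0.161677; p^2 = 0.161677^2 = 0.026139
  p = 49/167 = 0.293413; p^2 = 0.293413^2 = 0.086091
  p = 15/167 = 0.089820; p^2 = 0.089820^2 = 0.008068
  p = 28/167 = 0.167665; p^2 = 0.167665^2 = 0.028112
  p = 16/167 = 0.095808; p^2 = 0.095808^2 = 0.009179
sum(p^2) = 0.036717 + 0.026139 + 0.086091 + 0.008068 + 0.028112 + 0.009179 = 0.194306
D = 1 - 0.194306 = 0.805694 ≈ 0.8057

0.8057


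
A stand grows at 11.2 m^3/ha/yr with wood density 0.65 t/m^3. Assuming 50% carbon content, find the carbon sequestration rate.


C = 11.2 * 0.65 * 0.5 = 3.64 t C/ha/yr

3.64 t C/ha/yr


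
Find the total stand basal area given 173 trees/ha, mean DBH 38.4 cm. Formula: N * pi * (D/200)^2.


(D/200)^2 = (38.4/200)^2 = 0.192^2 = 0.036864
Individual BA = 3.141593 * 0.036864 = 0.115812 m^2
Stand BA = 173 * 0.115812 = 20.0355 ≈ 20.04 m^2/ha

20.04 m^2/ha


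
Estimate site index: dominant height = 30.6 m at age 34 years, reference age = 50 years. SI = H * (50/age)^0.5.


50/34 = 1.47059
(1.47059)^0.5 = 1.21268
SI = 30.6 * 1.21268 = 37.1080 ≈ 37.1 m

37.1 m


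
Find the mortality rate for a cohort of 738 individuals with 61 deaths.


Mortality rate = 61 / 738 = 0.082656 ≈ 0.0827

0.0827


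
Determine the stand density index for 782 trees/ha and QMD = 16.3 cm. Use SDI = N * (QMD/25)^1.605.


QMD/25 = 16.3/25 = 0.652
(0.652)^1.605 = exp(1.605 * ln(0.652)) = exp(1.605 * (-0.427711)) = exp(-0.686476) = 0.503347
SDI = 782 * 0.503347 = 393.617 ≈ 394

394


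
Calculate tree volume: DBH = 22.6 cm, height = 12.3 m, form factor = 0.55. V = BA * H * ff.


(D/200)^2 = (22.6/200)^2 = 0.113^2 = 0.012769
BA = 3.141593 * 0.012769 = 0.0401150 m^2
V = 0.0401150 * 12.3 * 0.55 = 0.271378 ≈ 0.271 m^3

0.271 m^3


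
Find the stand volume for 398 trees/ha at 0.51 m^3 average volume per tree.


V_stand = 398 * 0.51 = 202.98 ≈ 203.0 m^3/ha

203.0 m^3/ha


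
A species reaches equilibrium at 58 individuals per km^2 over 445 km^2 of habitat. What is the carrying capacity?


K = 58 * 445 = 25810 individuals

25810 individuals


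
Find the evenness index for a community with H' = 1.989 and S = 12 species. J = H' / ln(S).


ln(12) = 2.48491
J = H' / ln(S) = 1.989 / 2.48491 = 0.800431 ≈ 0.8004

0.8004


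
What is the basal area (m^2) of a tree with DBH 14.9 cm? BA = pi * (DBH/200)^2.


D/200 = 14.9/200 = 0.0745 m
(D/200)^2 = 0.0745^2 = 0.00555025
BA = 3.141593 * 0.00555025 = 0.0174366 ≈ 0.0174 m^2

0.0174 m^2


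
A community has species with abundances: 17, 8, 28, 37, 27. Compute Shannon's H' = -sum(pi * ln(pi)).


Total N = 17 + 8 + 28 + 37 + 27 = 117
Per-species terms:
  p = 17/117 = 0.145299; ln(p) = -1.928962; p*ln(p) = 0.145299 * (-1.928962) = -0.280276
  p = 8/117 = 0.068376; ln(p) = -2.682733; p*ln(p) = 0.068376 * (-2.682733) = -0.183435
  p = 28/117 = 0.239316; ln(p) = -1.429970; p*ln(p) = 0.239316 * (-1.429970) = -0.342215
  p = 37/117 = 0.316239; ln(p) = -1.151257; p*ln(p) = 0.316239 * (-1.151257) = -0.364072
  p = 27/117 = 0.230769; ln(p) = -1.466338; p*ln(p) = 0.230769 * (-1.466338) = -0.338385
sum(p*ln(p)) = (-0.280276) + (-0.183435) + (-0.342215) + (-0.364072) + (-0.338385) = -1.508383
H' = -(-1.508383) = 1.508383 ≈ 1.5084

1.5084


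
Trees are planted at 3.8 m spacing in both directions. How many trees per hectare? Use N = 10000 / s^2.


N = 10000 / 3.8^2 = 10000 / 14.44 = 692.521 ≈ 693 trees/ha

693 trees/ha


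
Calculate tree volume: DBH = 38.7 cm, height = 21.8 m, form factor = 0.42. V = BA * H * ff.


(D/200)^2 = (38.7/200)^2 = 0.1935^2 = 0.03744225
BA = 3.141593 * 0.03744225 = 0.117628 m^2
V = 0.117628 * 21.8 * 0.42 = 1.07700 ≈ 1.077 m^3

1.077 m^3


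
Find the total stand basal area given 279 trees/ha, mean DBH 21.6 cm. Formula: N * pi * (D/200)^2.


(D/200)^2 = (21.6/200)^2 = 0.108^2 = 0.011664
Individual BA = 3.141593 * 0.011664 = 0.0366435 m^2
Stand BA = 279 * 0.0366435 = 10.2235 ≈ 10.22 m^2/ha

10.22 m^2/ha


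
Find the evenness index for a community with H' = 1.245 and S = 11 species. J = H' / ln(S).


ln(11) = 2.39790
J = H' / ln(S) = 1.245 / 2.39790 = 0.519204 ≈ 0.5192

0.5192


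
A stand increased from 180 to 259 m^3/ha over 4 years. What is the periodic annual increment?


PAI = (V2 - V1) / period = (259 - 180) / 4 = 79 / 4 = 19.75 m^3/ha/yr

19.75 m^3/ha/yr


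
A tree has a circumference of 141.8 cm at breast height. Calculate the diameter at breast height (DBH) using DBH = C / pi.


DBH = C / pi = 141.8 / 3.141593 = 45.1363 ≈ 45.14 cm

45.14 cm


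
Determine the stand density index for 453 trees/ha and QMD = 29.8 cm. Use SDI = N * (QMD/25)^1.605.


QMD/25 = 29.8/25 = 1.192
(1.192)^1.605 = exp(1.605 * ln(1.192)) = exp(1.605 * 0.175633) = exp(0.281891) = 1.32563
SDI = 453 * 1.32563 = 600.510 ≈ 601

601


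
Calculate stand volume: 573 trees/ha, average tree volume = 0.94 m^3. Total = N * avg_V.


V_stand = 573 * 0.94 = 538.62 ≈ 538.6 m^3/ha

538.6 m^3/ha


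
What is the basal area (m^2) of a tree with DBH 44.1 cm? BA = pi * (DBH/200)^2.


D/200 = 44.1/200 = 0.2205 m
(D/200)^2 = 0.2205^2 = 0.04862025
BA = 3.141593 * 0.04862025 = 0.152745 ≈ 0.1527 m^2

0.1527 m^2


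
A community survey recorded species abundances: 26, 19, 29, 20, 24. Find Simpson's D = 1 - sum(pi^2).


Total N = 26 + 19 + 29 + 20 + 24 = 118
Per-species terms:
  p = 26/118 = 0.220339; p^2 = 0.220339^2 = 0.048549
  p = 19/118 = 0.161017; p^2 = 0.161017^2 = 0.025926
  p = 29/118 = 0.245763; p^2 = 0.245763^2 = 0.060399
  p = 20/118 = 0.169492; p^2 = 0.169492^2 = 0.028728
  p = 24/118 = 0.203390; p^2 = 0.203390^2 = 0.041367
sum(p^2) = 0.048549 + 0.025926 + 0.060399 + 0.028728 + 0.041367 = 0.204969
D = 1 - 0.204969 = 0.795031 ≈ 0.7950

0.7950


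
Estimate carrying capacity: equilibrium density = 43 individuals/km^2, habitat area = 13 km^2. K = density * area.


K = 43 * 13 = 559 individuals

559 individuals


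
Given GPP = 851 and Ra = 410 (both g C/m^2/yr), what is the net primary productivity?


NPP = GPP - Ra = 851 - 410 = 441 g C/m^2/yr

441 g C/m^2/yr


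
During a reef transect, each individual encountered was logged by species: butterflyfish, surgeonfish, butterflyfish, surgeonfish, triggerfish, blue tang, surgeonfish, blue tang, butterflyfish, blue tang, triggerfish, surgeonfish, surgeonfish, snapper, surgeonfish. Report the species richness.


Total individuals logged = 15
Distinct species (count of individuals): butterflyfish (3), surgeonfish (6), triggerfish (2), blue tang (3), snapper (1)
Species richness = number of distinct species = 5

5


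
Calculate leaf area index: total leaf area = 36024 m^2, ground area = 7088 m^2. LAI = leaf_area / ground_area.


LAI = 36024 / 7088 = 5.0824 ≈ 5.08

5.08


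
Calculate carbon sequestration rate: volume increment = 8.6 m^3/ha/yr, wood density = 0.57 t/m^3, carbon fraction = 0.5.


C = 8.6 * 0.57 * 0.5 = 2.451 ≈ 2.45 t C/ha/yr

2.45 t C/ha/yr


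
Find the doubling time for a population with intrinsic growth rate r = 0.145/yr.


td = ln(2) / 0.145 = 0.693147 / 0.145 = 4.78032 ≈ 4.8 years

4.8 years


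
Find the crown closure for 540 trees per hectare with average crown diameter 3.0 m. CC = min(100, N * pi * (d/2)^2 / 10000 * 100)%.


(d/2)^2 = (3.0/2)^2 = 1.5^2 = 2.25
Crown area = 3.141593 * 2.25 = 7.06858 m^2
N * area / 10000 * 100 = 540 * 7.06858 / 10000 * 100 = 38.1703
CC = min(100, 38.1703) = 38.1703 ≈ 38.2%

38.2%


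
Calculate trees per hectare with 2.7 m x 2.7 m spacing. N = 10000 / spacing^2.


N = 10000 / 2.7^2 = 10000 / 7.29 = 1371.74 ≈ 1372 trees/ha

1372 trees/ha


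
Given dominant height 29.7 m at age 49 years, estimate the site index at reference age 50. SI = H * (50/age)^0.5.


50/49 = 1.02041
(1.02041)^0.5 = 1.01015
SI = 29.7 * 1.01015 = 30.0015 ≈ 30.0 m

30.0 m


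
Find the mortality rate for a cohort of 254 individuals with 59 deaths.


Mortality rate = 59 / 254 = 0.232283 ≈ 0.2323

0.2323


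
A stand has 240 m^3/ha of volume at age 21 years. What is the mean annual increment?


MAI = 240 / 21 = 11.4286 ≈ 11.43 m^3/ha/yr

11.43 m^3/ha/yr


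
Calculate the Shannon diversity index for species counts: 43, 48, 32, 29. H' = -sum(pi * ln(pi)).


Total N = 43 + 48 + 32 + 29 = 152
Per-species terms:
  p = 43/152 = 0.282895; ln(p) = -1.262679; p*ln(p) = 0.282895 * (-1.262679) = -0.357206
  p = 48/152 = 0.315789; ln(p) = -1.152681; p*ln(p) = 0.315789 * (-1.152681) = -0.364004
  p = 32/152 = 0.210526; ln(p) = -1.558146; p*ln(p) = 0.210526 * (-1.558146) = -0.328030
  p = 29/152 = 0.190789; ln(p) = -1.656587; p*ln(p) = 0.190789 * (-1.656587) = -0.316059
sum(p*ln(p)) = (-0.357206) + (-0.364004) + (-0.328030) + (-0.316059) = -1.365299
H' = -(-1.365299) = 1.365299 ≈ 1.3653

1.3653


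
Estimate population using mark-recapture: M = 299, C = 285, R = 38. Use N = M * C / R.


N = M * C / R = 299 * 285 / 38 = 85215 / 38 = 2242.50 ≈ 2243

2243 individuals


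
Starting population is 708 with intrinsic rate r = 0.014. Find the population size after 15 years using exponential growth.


r*t = 0.014 * 15 = 0.21
exp(0.21) = 1.23368
N = 708 * 1.23368 = 873.445 ≈ 873

873


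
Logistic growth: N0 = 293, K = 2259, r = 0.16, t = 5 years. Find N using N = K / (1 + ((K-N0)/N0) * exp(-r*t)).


(K - N0)/N0 = (2259 - 293)/293 = 1966/293 = 6.70990
r*t = 0.16 * 5 = 0.8; exp(-0.8) = 0.449329
6.70990 * 0.449329 = 3.01495
1 + 3.01495 = 4.01495
N = 2259 / 4.01495 = 562.647 ≈ 563

563


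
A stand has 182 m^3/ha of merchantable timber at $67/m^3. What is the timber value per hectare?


Value = 182 * 67 = $12194/ha

$12194/ha


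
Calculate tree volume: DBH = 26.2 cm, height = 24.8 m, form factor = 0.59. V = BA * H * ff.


(D/200)^2 = (26.2/200)^2 = 0.131^2 = 0.017161
BA = 3.141593 * 0.017161 = 0.0539129 m^2
V = 0.0539129 * 24.8 * 0.59 = 0.788854 ≈ 0.789 m^3

0.789 m^3


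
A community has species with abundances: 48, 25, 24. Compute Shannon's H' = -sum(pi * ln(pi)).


Total N = 48 + 25 + 24 = 97
Per-species terms:
  p = 48/97 = 0.494845; ln(p) = -0.703511; p*ln(p) = 0.494845 * (-0.703511) = -0.348129
  p = 25/97 = 0.257732; ln(p) = -1.355835; p*ln(p) = 0.257732 * (-1.355835) = -0.349442
  p = 24/97 = 0.247423; ln(p) = -1.396656; p*ln(p) = 0.247423 * (-1.396656) = -0.345565
sum(p*ln(p)) = (-0.348129) + (-0.349442) + (-0.345565) = -1.043136
H' = -(-1.043136) = 1.043136 ≈ 1.0431

1.0431


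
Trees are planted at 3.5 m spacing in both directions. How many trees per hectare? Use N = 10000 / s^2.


N = 10000 / 3.5^2 = 10000 / 12.25 = 816.327 ≈ 816 trees/ha

816 trees/ha


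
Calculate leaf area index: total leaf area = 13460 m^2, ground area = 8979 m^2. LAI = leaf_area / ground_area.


LAI = 13460 / 8979 = 1.4991 ≈ 1.50

1.50


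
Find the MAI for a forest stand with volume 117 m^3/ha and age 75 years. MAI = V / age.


MAI = 117 / 75 = 1.56 m^3/ha/yr

1.56 m^3/ha/yr


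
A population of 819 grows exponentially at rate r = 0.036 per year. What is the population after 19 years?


r*t = 0.036 * 19 = 0.684
exp(0.684) = 1.98179
N = 819 * 1.98179 = 1623.09 ≈ 1623

1623


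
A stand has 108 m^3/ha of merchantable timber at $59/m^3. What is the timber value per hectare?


Value = 108 * 59 = $6372/ha

$6372/ha


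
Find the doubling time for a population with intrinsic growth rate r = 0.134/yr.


td = ln(2) / 0.134 = 0.693147 / 0.134 = 5.17274 ≈ 5.2 years

5.2 years


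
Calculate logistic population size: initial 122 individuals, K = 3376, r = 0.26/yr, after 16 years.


(K - N0)/N0 = (3376 - 122)/122 = 3254/122 = 26.6721
r*t = 0.26 * 16 = 4.16; exp(-4.16) = 0.0156076
26.6721 * 0.0156076 = 0.416287
1 + 0.416287 = 1.41629
N = 3376 / 1.41629 = 2383.69 ≈ 2384

2384


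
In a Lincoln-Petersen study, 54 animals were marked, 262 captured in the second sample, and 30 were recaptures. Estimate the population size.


N = M * C / R = 54 * 262 / 30 = 14148 / 30 = 471.60 ≈ 472

472 individuals


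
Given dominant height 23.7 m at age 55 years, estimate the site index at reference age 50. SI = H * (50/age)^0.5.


50/55 = 0.909091
(0.909091)^0.5 = 0.953463
SI = 23.7 * 0.953463 = 22.5971 ≈ 22.6 m

22.6 m


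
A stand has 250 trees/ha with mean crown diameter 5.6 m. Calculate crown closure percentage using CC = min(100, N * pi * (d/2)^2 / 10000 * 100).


(d/2)^2 = (5.6/2)^2 = 2.8^2 = 7.84
Crown area = 3.141593 * 7.84 = 24.6301 m^2
N * area / 10000 * 100 = 250 * 24.6301 / 10000 * 100 = 61.5753
CC = min(100, 61.5753) = 61.5753 ≈ 61.6%

61.6%


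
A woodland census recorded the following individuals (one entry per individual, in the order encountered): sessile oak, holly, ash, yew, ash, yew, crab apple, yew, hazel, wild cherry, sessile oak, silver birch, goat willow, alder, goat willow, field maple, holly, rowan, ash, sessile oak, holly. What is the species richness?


Total individuals logged = 21
Distinct species (count of individuals): sessile oak (3), holly (3), ash (3), yew (3), crab apple (1), hazel (1), wild cherry (1), silver birch (1), goat willow (2), alder (1), field maple (1), rowan (1)
Species richness = number of distinct species = 12

12


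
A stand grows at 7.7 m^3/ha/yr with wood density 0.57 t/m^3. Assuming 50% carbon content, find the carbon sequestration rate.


C = 7.7 * 0.57 * 0.5 = 2.1945 ≈ 2.19 t C/ha/yr

2.19 t C/ha/yr


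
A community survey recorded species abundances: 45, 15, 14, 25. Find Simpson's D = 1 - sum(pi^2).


Total N = 45 + 15 + 14 + 25 = 99
Per-species terms:
  p = 45/99 = 0.454545; p^2 = 0.454545^2 = 0.206611
  p = 15/99 = 0.151515; p^2 = 0.151515^2 = 0.022957
  p = 14/99 = 0.141414; p^2 = 0.141414^2 = 0.019998
  p = 25/99 = 0.252525; p^2 = 0.252525^2 = 0.063769
sum(p^2) = 0.206611 + 0.022957 + 0.019998 + 0.063769 = 0.313335
D = 1 - 0.313335 = 0.686665 ≈ 0.6867

0.6867


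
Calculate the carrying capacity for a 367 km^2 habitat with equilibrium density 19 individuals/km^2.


K = 19 * 367 = 6973 individuals

6973 individuals


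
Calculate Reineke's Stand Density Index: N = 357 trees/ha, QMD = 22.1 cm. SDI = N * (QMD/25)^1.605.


QMD/25 = 22.1/25 = 0.884
(0.884)^1.605 = exp(1.605 * ln(0.884)) = exp(1.605 * (-0.123298)) = exp(-0.197893) = 0.820458
SDI = 357 * 0.820458 = 292.904 ≈ 293

293


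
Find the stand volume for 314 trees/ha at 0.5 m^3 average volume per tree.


V_stand = 314 * 0.5 = 157.0 m^3/ha

157.0 m^3/ha


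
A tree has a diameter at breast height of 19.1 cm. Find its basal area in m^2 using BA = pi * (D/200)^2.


D/200 = 19.1/200 = 0.0955 m
(D/200)^2 = 0.0955^2 = 0.00912025
BA = 3.141593 * 0.00912025 = 0.0286521 ≈ 0.0287 m^2

0.0287 m^2


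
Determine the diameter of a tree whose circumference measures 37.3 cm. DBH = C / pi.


DBH = C / pi = 37.3 / 3.141593 = 11.8730 ≈ 11.87 cm

11.87 cm


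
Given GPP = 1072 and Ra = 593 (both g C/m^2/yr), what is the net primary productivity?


NPP = GPP - Ra = 1072 - 593 = 479 g C/m^2/yr

479 g C/m^2/yr


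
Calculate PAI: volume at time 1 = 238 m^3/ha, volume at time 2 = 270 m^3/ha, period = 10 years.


PAI = (V2 - V1) / period = (270 - 238) / 10 = 32 / 10 = 3.20 m^3/ha/yr

3.20 m^3/ha/yr


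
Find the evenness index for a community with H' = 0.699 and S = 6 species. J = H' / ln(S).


ln(6) = 1.79176
J = H' / ln(S) = 0.699 / 1.79176 = 0.390119 ≈ 0.3901

0.3901


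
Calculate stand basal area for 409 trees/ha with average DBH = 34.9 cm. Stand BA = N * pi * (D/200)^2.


(D/200)^2 = (34.9/200)^2 = 0.1745^2 = 0.03045025
Individual BA = 3.141593 * 0.03045025 = 0.0956623 m^2
Stand BA = 409 * 0.0956623 = 39.1259 ≈ 39.13 m^2/ha

39.13 m^2/ha


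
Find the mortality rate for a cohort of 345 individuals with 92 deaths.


Mortality rate = 92 / 345 = 0.266667 ≈ 0.2667

0.2667


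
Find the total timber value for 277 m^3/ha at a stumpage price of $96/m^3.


Value = 277 * 96 = $26592/ha

$26592/ha


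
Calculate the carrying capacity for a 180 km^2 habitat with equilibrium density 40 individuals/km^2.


K = 40 * 180 = 7200 individuals

7200 individuals


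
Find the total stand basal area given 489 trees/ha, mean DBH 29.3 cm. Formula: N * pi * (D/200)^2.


(D/200)^2 = (29.3/200)^2 = 0.1465^2 = 0.02146225
Individual BA = 3.141593 * 0.02146225 = 0.0674257 m^2
Stand BA = 489 * 0.0674257 = 32.9712 ≈ 32.97 m^2/ha

32.97 m^2/ha


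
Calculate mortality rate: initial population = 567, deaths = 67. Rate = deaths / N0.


Mortality rate = 67 / 567 = 0.118166 ≈ 0.1182

0.1182


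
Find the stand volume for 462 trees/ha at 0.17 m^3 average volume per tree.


V_stand = 462 * 0.17 = 78.54 ≈ 78.5 m^3/ha

78.5 m^3/ha


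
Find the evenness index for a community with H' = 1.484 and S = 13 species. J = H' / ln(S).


ln(13) = 2.56495
J = H' / ln(S) = 1.484 / 2.56495 = 0.578569 ≈ 0.5786

0.5786


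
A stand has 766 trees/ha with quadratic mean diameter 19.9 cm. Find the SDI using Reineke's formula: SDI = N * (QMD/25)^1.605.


QMD/25 = 19.9/25 = 0.796
(0.796)^1.605 = exp(1.605 * ln(0.796)) = exp(1.605 * (-0.228156)) = exp(-0.366190) = 0.693371
SDI = 766 * 0.693371 = 531.122 ≈ 531

531


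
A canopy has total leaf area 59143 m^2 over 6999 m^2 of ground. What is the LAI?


LAI = 59143 / 6999 = 8.4502 ≈ 8.45

8.45


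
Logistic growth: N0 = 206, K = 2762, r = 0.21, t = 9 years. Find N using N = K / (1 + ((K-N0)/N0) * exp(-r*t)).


(K - N0)/N0 = (2762 - 206)/206 = 2556/206 = 12.4078
r*t = 0.21 * 9 = 1.89; exp(-1.89) = 0.151072
12.4078 * 0.151072 = 1.87447
1 + 1.87447 = 2.87447
N = 2762 / 2.87447 = 960.873 ≈ 961

961


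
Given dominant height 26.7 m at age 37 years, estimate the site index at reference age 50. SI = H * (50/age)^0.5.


50/37 = 1.35135
(1.35135)^0.5 = 1.16248
SI = 26.7 * 1.16248 = 31.0382 ≈ 31.0 m

31.0 m


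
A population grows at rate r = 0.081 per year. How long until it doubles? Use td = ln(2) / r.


td = ln(2) / 0.081 = 0.693147 / 0.081 = 8.55737 ≈ 8.6 years

8.6 years


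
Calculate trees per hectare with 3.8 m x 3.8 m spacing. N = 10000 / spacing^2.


N = 10000 / 3.8^2 = 10000 / 14.44 = 692.521 ≈ 693 trees/ha

693 trees/ha


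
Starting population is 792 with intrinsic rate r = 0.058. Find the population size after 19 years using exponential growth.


r*t = 0.058 * 19 = 1.102
exp(1.102) = 3.01018
N = 792 * 3.01018 = 2384.06 ≈ 2384

2384


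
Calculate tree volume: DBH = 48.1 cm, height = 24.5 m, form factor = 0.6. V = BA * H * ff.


(D/200)^2 = (48.1/200)^2 = 0.2405^2 = 0.05784025
BA = 3.141593 * 0.05784025 = 0.181711 m^2
V = 0.181711 * 24.5 * 0.6 = 2.67115 ≈ 2.671 m^3

2.671 m^3


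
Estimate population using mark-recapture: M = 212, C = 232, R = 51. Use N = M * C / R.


N = M * C / R = 212 * 232 / 51 = 49184 / 51 = 964.39 ≈ 964

964 individuals


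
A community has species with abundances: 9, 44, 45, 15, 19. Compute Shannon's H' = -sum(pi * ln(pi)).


Total N = 9 + 44 + 45 + 15 + 19 = 132
Per-species terms:
  p = 9/132 = 0.068182; ln(p) = -2.685575; p*ln(p) = 0.068182 * (-2.685575) = -0.183108
  p = 44/132 = 0.333333; ln(p) = -1.098613; p*ln(p) = 0.333333 * (-1.098613) = -0.366204
  p = 45/132 = 0.340909; ln(p) = -1.076140; p*ln(p) = 0.340909 * (-1.076140) = -0.366866
  p = 15/132 = 0.113636; ln(p) = -2.174755; p*ln(p) = 0.113636 * (-2.174755) = -0.247130
  p = 19/132 = 0.143939; ln(p) = -1.938366; p*ln(p) = 0.143939 * (-1.938366) = -0.279006
sum(p*ln(p)) = (-0.183108) + (-0.366204) + (-0.366866) + (-0.247130) + (-0.279006) = -1.442314
H' = -(-1.442314) = 1.442314 ≈ 1.4423

1.4423


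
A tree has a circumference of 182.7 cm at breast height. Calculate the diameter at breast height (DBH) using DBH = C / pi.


DBH = C / pi = 182.7 / 3.141593 = 58.1552 ≈ 58.16 cm

58.16 cm


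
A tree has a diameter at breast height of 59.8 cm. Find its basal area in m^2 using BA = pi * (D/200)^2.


D/200 = 59.8/200 = 0.299 m
(D/200)^2 = 0.299^2 = 0.089401
BA = 3.141593 * 0.089401 = 0.280862 ≈ 0.2809 m^2

0.2809 m^2


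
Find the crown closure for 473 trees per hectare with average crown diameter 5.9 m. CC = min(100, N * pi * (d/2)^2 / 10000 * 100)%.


(d/2)^2 = (5.9/2)^2 = 2.95^2 = 8.7025
Crown area = 3.141593 * 8.7025 = 27.3397 m^2
N * area / 10000 * 100 = 473 * 27.3397 / 10000 * 100 = 129.317
CC = min(100, 129.317) = 100%

100%


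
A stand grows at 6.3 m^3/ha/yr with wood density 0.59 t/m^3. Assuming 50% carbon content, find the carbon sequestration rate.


C = 6.3 * 0.59 * 0.5 = 1.8585 ≈ 1.86 t C/ha/yr

1.86 t C/ha/yr


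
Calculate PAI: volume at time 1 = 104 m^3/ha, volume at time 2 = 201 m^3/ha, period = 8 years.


PAI = (V2 - V1) / period = (201 - 104) / 8 = 97 / 8 = 12.1250 ≈ 12.13 m^3/ha/yr

12.13 m^3/ha/yr


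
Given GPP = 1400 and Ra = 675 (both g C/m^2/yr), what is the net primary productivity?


NPP = GPP - Ra = 1400 - 675 = 725 g C/m^2/yr

725 g C/m^2/yr


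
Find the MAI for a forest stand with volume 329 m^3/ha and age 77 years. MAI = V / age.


MAI = 329 / 77 = 4.2727 ≈ 4.27 m^3/ha/yr

4.27 m^3/ha/yr


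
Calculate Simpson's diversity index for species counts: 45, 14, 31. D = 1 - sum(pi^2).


Total N = 45 + 14 + 31 = 90
Per-species terms:
  p = 45/90 = 0.500000; p^2 = 0.500000^2 = 0.250000
  p = 14/90 = 0.155556; p^2 = 0.155556^2 = 0.024198
  p = 31/90 = 0.344444; p^2 = 0.344444^2 = 0.118642
sum(p^2) = 0.250000 + 0.024198 + 0.118642 = 0.392840
D = 1 - 0.392840 = 0.607160 ≈ 0.6072

0.6072


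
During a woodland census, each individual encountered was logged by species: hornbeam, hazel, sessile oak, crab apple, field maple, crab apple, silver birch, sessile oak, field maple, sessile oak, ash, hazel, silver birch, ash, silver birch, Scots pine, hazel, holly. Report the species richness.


Total individuals logged = 18
Distinct species (count of individuals): hornbeam (1), hazel (3), sessile oak (3), crab apple (2), field maple (2), silver birch (3), ash (2), Scots pine (1), holly (1)
Species richness = number of distinct species = 9

9


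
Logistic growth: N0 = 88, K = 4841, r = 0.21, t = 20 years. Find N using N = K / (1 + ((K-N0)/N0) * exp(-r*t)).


(K - N0)/N0 = (4841 - 88)/88 = 4753/88 = 54.0114
r*t = 0.21 * 20 = 4.2; exp(-4.2) = 0.0149956
54.0114 * 0.0149956 = 0.809933
1 + 0.809933 = 1.80993
N = 4841 / 1.80993 = 2674.69 ≈ 2675

2675


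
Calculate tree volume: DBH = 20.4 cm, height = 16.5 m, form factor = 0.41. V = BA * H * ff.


(D/200)^2 = (20.4/200)^2 = 0.102^2 = 0.010404
BA = 3.141593 * 0.010404 = 0.0326851 m^2
V = 0.0326851 * 16.5 * 0.41 = 0.221115 ≈ 0.221 m^3

0.221 m^3


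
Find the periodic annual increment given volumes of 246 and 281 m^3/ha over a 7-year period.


PAI = (V2 - V1) / period = (281 - 246) / 7 = 35 / 7 = 5.00 m^3/ha/yr

5.00 m^3/ha/yr


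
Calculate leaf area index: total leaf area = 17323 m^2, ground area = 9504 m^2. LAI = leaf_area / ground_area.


LAI = 17323 / 9504 = 1.8227 ≈ 1.82

1.82


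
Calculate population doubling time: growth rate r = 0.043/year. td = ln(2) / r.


td = ln(2) / 0.043 = 0.693147 / 0.043 = 16.1197 ≈ 16.1 years

16.1 years


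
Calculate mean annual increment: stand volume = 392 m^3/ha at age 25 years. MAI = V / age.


MAI = 392 / 25 = 15.68 m^3/ha/yr

15.68 m^3/ha/yr


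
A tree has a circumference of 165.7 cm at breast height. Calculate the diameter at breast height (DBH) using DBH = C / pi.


DBH = C / pi = 165.7 / 3.141593 = 52.7439 ≈ 52.74 cm

52.74 cm


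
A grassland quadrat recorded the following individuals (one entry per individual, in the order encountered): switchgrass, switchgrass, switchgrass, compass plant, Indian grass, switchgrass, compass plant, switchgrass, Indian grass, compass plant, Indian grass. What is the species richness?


Total individuals logged = 11
Distinct species (count of individuals): switchgrass (5), compass plant (3), Indian grass (3)
Species richness = number of distinct species = 3

3


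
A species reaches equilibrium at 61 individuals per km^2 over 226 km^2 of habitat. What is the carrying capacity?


K = 61 * 226 = 13786 individuals

13786 individuals


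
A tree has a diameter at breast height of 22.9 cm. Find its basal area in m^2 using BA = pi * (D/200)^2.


D/200 = 22.9/200 = 0.1145 m
(D/200)^2 = 0.1145^2 = 0.01311025
BA = 3.141593 * 0.01311025 = 0.0411871 ≈ 0.0412 m^2

0.0412 m^2


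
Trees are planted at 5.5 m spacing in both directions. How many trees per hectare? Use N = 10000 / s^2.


N = 10000 / 5.5^2 = 10000 / 30.25 = 330.579 ≈ 331 trees/ha

331 trees/ha


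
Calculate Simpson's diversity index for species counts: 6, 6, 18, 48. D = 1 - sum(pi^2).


Total N = 6 + 6 + 18 + 48 = 78
Per-species terms:
  p = 6/78 = 0.076923; p^2 = 0.076923^2 = 0.005917
  p = 6/78 = 0.076923; p^2 = 0.076923^2 = 0.005917
  p = 18/78 = 0.230769; p^2 = 0.230769^2 = 0.053254
  p = 48/78 = 0.615385; p^2 = 0.615385^2 = 0.378699
sum(p^2) = 0.005917 + 0.005917 + 0.053254 + 0.378699 = 0.443787
D = 1 - 0.443787 = 0.556213 ≈ 0.5562

0.5562


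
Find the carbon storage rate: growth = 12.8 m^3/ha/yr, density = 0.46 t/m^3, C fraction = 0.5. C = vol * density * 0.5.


C = 12.8 * 0.46 * 0.5 = 2.944 ≈ 2.94 t C/ha/yr

2.94 t C/ha/yr


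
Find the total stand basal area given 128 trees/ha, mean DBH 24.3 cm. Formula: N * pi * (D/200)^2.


(D/200)^2 = (24.3/200)^2 = 0.1215^2 = 0.01476225
Individual BA = 3.141593 * 0.01476225 = 0.0463770 m^2
Stand BA = 128 * 0.0463770 = 5.93626 ≈ 5.94 m^2/ha

5.94 m^2/ha


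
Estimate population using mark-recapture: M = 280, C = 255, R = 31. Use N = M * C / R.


N = M * C / R = 280 * 255 / 31 = 71400 / 31 = 2303.23 ≈ 2303

2303 individuals


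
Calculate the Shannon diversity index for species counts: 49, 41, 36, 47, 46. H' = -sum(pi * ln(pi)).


Total N = 49 + 41 + 36 + 47 + 46 = 219
Per-species terms:
  p = 49/219 = 0.223744; ln(p) = -1.497253; p*ln(p) = 0.223744 * (-1.497253) = -0.335001
  p = 41/219 = 0.187215; ln(p) = -1.675498; p*ln(p) = 0.187215 * (-1.675498) = -0.313678
  p = 36/219 = 0.164384; ln(p) = -1.805550; p*ln(p) = 0.164384 * (-1.805550) = -0.296804
  p = 47/219 = 0.214612; ln(p) = -1.538924; p*ln(p) = 0.214612 * (-1.538924) = -0.330272
  p = 46/219 = 0.210046; ln(p) = -1.560429; p*ln(p) = 0.210046 * (-1.560429) = -0.327762
sum(p*ln(p)) = (-0.335001) + (-0.313678) + (-0.296804) + (-0.330272) + (-0.327762) = -1.603517
H' = -(-1.603517) = 1.603517 ≈ 1.6035

1.6035


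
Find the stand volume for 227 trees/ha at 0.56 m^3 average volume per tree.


V_stand = 227 * 0.56 = 127.12 ≈ 127.1 m^3/ha

127.1 m^3/ha


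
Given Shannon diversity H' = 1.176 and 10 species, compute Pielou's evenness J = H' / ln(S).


ln(10) = 2.30259
J = H' / ln(S) = 1.176 / 2.30259 = 0.510729 ≈ 0.5107

0.5107


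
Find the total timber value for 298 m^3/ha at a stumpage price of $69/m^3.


Value = 298 * 69 = $20562/ha

$20562/ha


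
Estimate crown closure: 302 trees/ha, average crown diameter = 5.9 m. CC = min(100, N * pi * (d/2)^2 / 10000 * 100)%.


(d/2)^2 = (5.9/2)^2 = 2.95^2 = 8.7025
Crown area = 3.141593 * 8.7025 = 27.3397 m^2
N * area / 10000 * 100 = 302 * 27.3397 / 10000 * 100 = 82.5659
CC = min(100, 82.5659) = 82.5659 ≈ 82.6%

82.6%


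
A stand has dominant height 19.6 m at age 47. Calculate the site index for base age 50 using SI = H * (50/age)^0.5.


50/47 = 1.06383
(1.06383)^0.5 = 1.03142
SI = 19.6 * 1.03142 = 20.2158 ≈ 20.2 m

20.2 m


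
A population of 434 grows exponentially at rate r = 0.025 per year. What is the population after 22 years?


r*t = 0.025 * 22 = 0.55
exp(0.55) = 1.73325
N = 434 * 1.73325 = 752.231 ≈ 752

752


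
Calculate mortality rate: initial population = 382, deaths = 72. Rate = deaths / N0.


Mortality rate = 72 / 382 = 0.188482 ≈ 0.1885

0.1885


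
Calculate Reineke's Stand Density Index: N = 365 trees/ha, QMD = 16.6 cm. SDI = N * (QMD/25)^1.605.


QMD/25 = 16.6/25 = 0.664
(0.664)^1.605 = exp(1.605 * ln(0.664)) = exp(1.605 * (-0.409473)) = exp(-0.657204) = 0.518298
SDI = 365 * 0.518298 = 189.179 ≈ 189

189
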